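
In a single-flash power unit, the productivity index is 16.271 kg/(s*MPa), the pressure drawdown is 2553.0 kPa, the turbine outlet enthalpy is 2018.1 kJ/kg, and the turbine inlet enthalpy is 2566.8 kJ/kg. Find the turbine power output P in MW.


Step 1: mdot = PI * dP / 1000 = 16.271 * 2553.0 / 1000 = 41.53986 kg/s
Step 2: P = mdot*(h_in - h_out)/1000 = 41.53986*(2566.8 - 2018.1)/1000 = 22.793 MW
P = 22.793 MW


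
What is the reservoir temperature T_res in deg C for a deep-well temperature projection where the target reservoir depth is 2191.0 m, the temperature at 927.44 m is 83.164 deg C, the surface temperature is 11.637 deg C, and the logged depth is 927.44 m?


Step 1: grad = (T_d1 - T_surf)/d1 * 1000 = (83.164 - 11.637)/927.44 * 1000 = 77.12305 deg C/km
Step 2: T_res = T_surf + grad*d2/1000 = 11.637 + 77.12305*2191.0/1000 = 180.61 deg C
T_res = 180.61 deg C


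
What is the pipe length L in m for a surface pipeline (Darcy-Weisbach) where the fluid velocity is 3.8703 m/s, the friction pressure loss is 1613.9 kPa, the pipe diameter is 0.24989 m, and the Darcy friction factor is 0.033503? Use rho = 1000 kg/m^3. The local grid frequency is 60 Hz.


L = dP*1000*D / (f*rho*vel^2/2)
L = 1613.9*1000*0.24989 / (0.033503*1000*3.8703^2/2)
L = 1607.2 m


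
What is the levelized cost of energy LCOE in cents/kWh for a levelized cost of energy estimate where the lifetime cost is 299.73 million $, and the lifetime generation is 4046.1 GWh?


LCOE = C_tot / E_tot * 100
LCOE = 299.73 / 4046.1 * 100
LCOE = 7.4079 cents/kWh


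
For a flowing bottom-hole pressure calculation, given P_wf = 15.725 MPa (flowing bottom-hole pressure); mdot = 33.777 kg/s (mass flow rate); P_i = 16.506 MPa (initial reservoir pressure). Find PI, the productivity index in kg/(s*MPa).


PI = mdot / (P_i - P_wf)
PI = 33.777 / (16.506 - 15.725)
PI = 43.248 kg/(s*MPa)


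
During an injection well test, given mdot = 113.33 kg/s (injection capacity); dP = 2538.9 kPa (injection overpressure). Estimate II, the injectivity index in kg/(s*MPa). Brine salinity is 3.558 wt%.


II = mdot * 1000 / dP
II = 113.33 * 1000 / 2538.9
II = 44.637 kg/(s*MPa)


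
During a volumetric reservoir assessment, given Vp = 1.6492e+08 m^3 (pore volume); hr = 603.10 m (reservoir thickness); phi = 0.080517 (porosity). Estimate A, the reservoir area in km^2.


A = Vp / (1e6 * hr * phi)
A = 1.6492e+08 / (1e6 * 603.10 * 0.080517)
A = 3.3962 km^2


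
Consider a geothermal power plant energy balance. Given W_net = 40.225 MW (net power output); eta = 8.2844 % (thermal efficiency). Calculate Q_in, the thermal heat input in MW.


Q_in = W_net / (eta / 100)
Q_in = 40.225 / (8.2844 / 100)
Q_in = 485.55 MW


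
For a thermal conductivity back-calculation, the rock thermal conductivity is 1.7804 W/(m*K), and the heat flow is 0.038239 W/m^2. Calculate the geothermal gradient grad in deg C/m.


grad = q / k * 1000
grad = 0.038239 / 1.7804 * 1000
grad = 21.47776 deg C/km
Convert: 21.47776 deg C/km * 0.001 = 0.021478 deg C/m
grad = 0.021478 deg C/m


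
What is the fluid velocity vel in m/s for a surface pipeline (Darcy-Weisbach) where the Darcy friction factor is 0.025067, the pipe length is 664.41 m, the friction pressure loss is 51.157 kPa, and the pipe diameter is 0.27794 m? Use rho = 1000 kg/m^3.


vel = sqrt(dP*1000*2*D / (f*L*rho))
vel = sqrt(51.157*1000*2*0.27794 / (0.025067*664.41*1000))
vel = 1.3067 m/s


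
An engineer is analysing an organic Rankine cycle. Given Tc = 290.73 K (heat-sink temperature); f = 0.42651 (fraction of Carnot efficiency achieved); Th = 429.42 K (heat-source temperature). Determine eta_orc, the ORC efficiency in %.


eta_orc = (1 - Tc/Th) * f * 100
eta_orc = (1 - 290.73/429.42) * 0.42651 * 100
eta_orc = 13.775 %


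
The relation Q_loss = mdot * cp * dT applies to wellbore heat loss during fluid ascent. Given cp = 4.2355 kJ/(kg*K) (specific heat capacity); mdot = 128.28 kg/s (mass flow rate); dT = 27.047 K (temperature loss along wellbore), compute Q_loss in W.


Q_loss = mdot * cp * dT
Q_loss = 128.28 * 4.2355 * 27.047
Q_loss = 14695.44 kW
Convert: 14695.44 kW * 1000.0 = 1.4695e+07 W
Q_loss = 1.4695e+07 W


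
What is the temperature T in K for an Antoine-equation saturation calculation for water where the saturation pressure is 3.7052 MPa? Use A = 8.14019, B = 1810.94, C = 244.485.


T = B / (A - log10(P_sat * 760 / 0.101325)) - C
T = 1810.94 / (8.14019 - log10(3.7052 * 760 / 0.101325)) - 244.485
T = 245.4506 deg C
Convert to K: 245.4506 + 273.15 = 518.60 K
T = 518.60 K


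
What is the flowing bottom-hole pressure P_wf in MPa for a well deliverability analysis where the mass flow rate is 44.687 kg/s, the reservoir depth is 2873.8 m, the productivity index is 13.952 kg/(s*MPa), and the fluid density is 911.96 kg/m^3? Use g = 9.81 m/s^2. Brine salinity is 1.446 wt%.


Step 1: P_i = rho*g*h/1e6 = 911.96*9.81*2873.8/1e6 = 25.70996 MPa
Step 2: P_wf = P_i - mdot/PI = 25.70996 - 44.687/13.952 = 22.507 MPa
P_wf = 22.507 MPa


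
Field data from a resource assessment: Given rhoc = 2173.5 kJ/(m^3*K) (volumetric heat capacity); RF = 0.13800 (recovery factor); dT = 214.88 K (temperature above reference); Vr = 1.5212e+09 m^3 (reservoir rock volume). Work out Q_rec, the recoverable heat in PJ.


Step 1: Q_s = Vr*rhoc*dT/1e12 = 1.5212e+09*2173.5*214.88/1e12 = 710.4638 PJ
Step 2: Q_rec = Q_s * RF = 710.4638 * 0.138 = 98.044 PJ
Q_rec = 98.044 PJ


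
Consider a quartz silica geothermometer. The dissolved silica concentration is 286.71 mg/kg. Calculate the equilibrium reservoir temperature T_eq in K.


T_eq = 1309 / (5.19 - log10(SiO2)) - 273.15
T_eq = 1309 / (5.19 - log10(286.71)) - 273.15
T_eq = 205.8885 deg C
Convert to K: 205.8885 + 273.15 = 479.04 K
T_eq = 479.04 K


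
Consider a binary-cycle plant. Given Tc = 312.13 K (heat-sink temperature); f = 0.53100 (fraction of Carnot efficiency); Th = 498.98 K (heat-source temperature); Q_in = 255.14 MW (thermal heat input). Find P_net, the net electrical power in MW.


Step 1: eta = (1 - Tc/Th)*f = (1 - 312.13/498.98)*0.531 = 0.1988403
Step 2: P_net = eta * Q_in = 0.1988403 * 255.14 = 50.732 MW
P_net = 50.732 MW


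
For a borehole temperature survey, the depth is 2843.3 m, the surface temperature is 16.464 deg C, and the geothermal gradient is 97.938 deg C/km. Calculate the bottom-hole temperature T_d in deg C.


T_d = T_surf + grad * d / 1000
T_d = 16.464 + 97.938 * 2843.3 / 1000
T_d = 294.93 deg C


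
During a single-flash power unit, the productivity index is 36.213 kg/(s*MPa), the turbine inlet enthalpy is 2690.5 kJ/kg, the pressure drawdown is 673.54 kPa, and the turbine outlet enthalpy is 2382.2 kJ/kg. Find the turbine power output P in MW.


Step 1: mdot = PI * dP / 1000 = 36.213 * 673.54 / 1000 = 24.39090 kg/s
Step 2: P = mdot*(h_in - h_out)/1000 = 24.39090*(2690.5 - 2382.2)/1000 = 7.5197 MW
P = 7.5197 MW


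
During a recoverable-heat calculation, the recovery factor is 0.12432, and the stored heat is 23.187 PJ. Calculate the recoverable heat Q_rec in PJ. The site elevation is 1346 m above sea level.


Q_rec = Q_s * RF
Q_rec = 23.187 * 0.12432
Q_rec = 2.8826 PJ


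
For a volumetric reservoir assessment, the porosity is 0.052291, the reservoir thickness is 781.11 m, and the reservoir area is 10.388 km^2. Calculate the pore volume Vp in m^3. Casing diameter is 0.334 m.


Vp = A * 1e6 * hr * phi
Vp = 10.388 * 1e6 * 781.11 * 0.052291
Vp = 4.2430e+08 m^3


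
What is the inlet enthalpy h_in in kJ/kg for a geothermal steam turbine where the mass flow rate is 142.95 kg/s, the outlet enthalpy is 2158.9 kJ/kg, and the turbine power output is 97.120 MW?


h_in = h_out + P * 1000 / mdot
h_in = 2158.9 + 97.120 * 1000 / 142.95
h_in = 2838.3 kJ/kg


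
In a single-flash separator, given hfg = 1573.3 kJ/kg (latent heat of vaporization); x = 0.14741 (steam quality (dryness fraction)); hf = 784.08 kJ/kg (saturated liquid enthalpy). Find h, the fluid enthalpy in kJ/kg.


h = hf + x * hfg
h = 784.08 + 0.14741 * 1573.3
h = 1016.0 kJ/kg


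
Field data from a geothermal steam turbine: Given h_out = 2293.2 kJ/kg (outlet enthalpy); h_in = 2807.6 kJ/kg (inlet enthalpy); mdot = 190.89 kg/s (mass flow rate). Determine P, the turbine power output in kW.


P = mdot * (h_in - h_out) / 1000
P = 190.89 * (2807.6 - 2293.2) / 1000
P = 98.19382 MW
Convert: 98.19382 MW * 1000.0 = 98194 kW
P = 98194 kW


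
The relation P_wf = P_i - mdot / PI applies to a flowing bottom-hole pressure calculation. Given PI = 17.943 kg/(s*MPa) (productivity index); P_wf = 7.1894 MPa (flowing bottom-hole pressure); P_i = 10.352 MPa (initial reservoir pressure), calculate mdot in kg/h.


mdot = (P_i - P_wf) * PI
mdot = (10.352 - 7.1894) * 17.943
mdot = 56.74653 kg/s
Convert: 56.74653 kg/s * 3600.0 = 2.0429e+05 kg/h
mdot = 2.0429e+05 kg/h


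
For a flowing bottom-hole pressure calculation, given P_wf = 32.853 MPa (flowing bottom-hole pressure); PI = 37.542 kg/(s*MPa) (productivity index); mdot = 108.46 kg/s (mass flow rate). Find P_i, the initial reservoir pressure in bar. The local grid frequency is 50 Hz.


P_i = P_wf + mdot / PI
P_i = 32.853 + 108.46 / 37.542
P_i = 35.74203 MPa
Convert: 35.74203 MPa * 10.0 = 357.42 bar
P_i = 357.42 bar


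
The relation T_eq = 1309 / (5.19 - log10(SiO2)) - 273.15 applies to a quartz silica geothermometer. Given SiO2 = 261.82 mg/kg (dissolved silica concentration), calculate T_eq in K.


T_eq = 1309 / (5.19 - log10(SiO2)) - 273.15
T_eq = 1309 / (5.19 - log10(261.82)) - 273.15
T_eq = 199.0727 deg C
Convert to K: 199.0727 + 273.15 = 472.22 K
T_eq = 472.22 K


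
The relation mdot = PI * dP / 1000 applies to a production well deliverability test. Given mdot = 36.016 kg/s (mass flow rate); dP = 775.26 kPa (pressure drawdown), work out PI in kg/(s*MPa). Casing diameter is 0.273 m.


PI = mdot * 1000 / dP
PI = 36.016 * 1000 / 775.26
PI = 46.457 kg/(s*MPa)


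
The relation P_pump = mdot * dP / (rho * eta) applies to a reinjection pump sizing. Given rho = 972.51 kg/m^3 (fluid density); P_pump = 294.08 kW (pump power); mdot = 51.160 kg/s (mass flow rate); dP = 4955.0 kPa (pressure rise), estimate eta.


eta = mdot * dP / (rho * P_pump)
eta = 51.160 * 4955.0 / (972.51 * 294.08)
eta = 0.88637


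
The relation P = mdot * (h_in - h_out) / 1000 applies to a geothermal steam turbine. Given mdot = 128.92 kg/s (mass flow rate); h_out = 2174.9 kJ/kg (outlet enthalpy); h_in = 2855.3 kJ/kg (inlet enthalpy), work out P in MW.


P = mdot * (h_in - h_out) / 1000
P = 128.92 * (2855.3 - 2174.9) / 1000
P = 87.717 MW


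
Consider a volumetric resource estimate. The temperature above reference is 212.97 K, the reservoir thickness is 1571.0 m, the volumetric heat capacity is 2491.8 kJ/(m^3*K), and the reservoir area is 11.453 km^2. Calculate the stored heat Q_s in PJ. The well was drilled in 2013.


Step 1: Vr = A*1e6*hr = 11.453*1e6*1571.0 = 1.799266e+10 m^3
Step 2: Q_s = Vr*rhoc*dT/1e12 = 1.799266e+10*2491.8*212.97/1e12 = 9548.3 PJ
Q_s = 9548.3 PJ


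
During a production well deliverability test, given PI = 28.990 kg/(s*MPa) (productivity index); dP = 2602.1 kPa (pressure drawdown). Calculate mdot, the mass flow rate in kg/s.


mdot = PI * dP / 1000
mdot = 28.990 * 2602.1 / 1000
mdot = 75.435 kg/s


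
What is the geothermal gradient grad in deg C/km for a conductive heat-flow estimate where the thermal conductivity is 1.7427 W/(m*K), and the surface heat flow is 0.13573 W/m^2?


grad = q * 1000 / k
grad = 0.13573 * 1000 / 1.7427
grad = 77.885 deg C/km


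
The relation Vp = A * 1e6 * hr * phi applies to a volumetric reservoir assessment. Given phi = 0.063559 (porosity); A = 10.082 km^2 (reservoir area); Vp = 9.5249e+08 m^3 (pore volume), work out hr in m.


hr = Vp / (A * 1e6 * phi)
hr = 9.5249e+08 / (10.082 * 1e6 * 0.063559)
hr = 1486.4 m


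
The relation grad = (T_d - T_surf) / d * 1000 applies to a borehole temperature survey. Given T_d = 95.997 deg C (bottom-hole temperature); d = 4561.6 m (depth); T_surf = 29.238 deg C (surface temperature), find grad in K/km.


grad = (T_d - T_surf) / d * 1000
grad = (95.997 - 29.238) / 4561.6 * 1000
grad = 14.63500 deg C/km
Convert: 14.63500 deg C/km * 1.0 = 14.635 K/km
grad = 14.635 K/km


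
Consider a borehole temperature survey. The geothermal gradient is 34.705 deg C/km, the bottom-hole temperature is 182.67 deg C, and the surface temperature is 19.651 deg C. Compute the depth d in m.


d = (T_d - T_surf) / grad * 1000
d = (182.67 - 19.651) / 34.705 * 1000
d = 4697.3 m


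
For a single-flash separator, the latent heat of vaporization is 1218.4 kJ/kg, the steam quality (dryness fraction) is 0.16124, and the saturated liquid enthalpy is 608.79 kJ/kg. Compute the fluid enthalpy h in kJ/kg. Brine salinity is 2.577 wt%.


h = hf + x * hfg
h = 608.79 + 0.16124 * 1218.4
h = 805.24 kJ/kg


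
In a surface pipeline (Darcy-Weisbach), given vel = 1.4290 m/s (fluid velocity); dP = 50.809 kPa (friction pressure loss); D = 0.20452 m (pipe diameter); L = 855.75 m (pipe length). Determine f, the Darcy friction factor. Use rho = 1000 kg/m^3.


f = dP*1000 / ((L/D)*(rho*vel^2/2))
f = 50.809*1000 / ((855.75/0.20452)*(1000*1.4290^2/2))
f = 0.011893


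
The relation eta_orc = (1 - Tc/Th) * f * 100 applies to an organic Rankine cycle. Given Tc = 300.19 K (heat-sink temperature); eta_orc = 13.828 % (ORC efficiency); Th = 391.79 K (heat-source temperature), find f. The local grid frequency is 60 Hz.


f = (eta_orc/100) / (1 - Tc/Th)
f = (13.828/100) / (1 - 300.19/391.79)
f = 0.59145


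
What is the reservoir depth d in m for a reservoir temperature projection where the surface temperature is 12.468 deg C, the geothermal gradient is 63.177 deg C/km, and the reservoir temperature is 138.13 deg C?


d = (T_res - T_surf) / grad * 1000
d = (138.13 - 12.468) / 63.177 * 1000
d = 1989.0 m


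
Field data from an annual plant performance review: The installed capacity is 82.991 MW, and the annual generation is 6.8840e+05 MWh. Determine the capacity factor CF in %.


CF = E_a / (cap * 8760) * 100
CF = 6.8840e+05 / (82.991 * 8760) * 100
CF = 94.690 %


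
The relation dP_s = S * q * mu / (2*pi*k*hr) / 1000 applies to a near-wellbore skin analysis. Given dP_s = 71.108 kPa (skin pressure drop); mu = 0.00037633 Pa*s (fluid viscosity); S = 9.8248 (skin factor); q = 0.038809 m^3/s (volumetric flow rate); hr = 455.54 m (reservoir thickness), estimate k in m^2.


k = S*q*mu / (2*pi*dP_s*1000*hr)
k = 9.8248*0.038809*0.00037633 / (2*pi*71.108*1000*455.54)
k = 7.0502e-13 m^2


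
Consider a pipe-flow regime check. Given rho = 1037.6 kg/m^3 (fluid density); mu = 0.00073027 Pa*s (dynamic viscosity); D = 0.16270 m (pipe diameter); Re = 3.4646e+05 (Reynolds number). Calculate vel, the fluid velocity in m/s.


vel = Re * mu / (rho * D)
vel = 3.4646e+05 * 0.00073027 / (1037.6 * 0.16270)
vel = 1.4987 m/s


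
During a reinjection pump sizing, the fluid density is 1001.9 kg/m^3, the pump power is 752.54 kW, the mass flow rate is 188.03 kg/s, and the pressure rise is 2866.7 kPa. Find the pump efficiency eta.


eta = mdot * dP / (rho * P_pump)
eta = 188.03 * 2866.7 / (1001.9 * 752.54)
eta = 0.71492


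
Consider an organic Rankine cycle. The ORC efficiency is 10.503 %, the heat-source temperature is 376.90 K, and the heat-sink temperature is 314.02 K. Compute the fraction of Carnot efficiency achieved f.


f = (eta_orc/100) / (1 - Tc/Th)
f = (10.503/100) / (1 - 314.02/376.90)
f = 0.62955


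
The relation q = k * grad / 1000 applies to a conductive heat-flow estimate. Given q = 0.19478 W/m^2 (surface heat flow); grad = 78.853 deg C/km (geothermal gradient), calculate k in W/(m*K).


k = q * 1000 / grad
k = 0.19478 * 1000 / 78.853
k = 2.4702 W/(m*K)


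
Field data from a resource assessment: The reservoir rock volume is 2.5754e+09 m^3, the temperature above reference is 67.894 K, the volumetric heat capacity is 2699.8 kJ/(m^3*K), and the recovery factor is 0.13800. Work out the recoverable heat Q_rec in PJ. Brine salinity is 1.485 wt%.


Step 1: Q_s = Vr*rhoc*dT/1e12 = 2.5754e+09*2699.8*67.894/1e12 = 472.0714 PJ
Step 2: Q_rec = Q_s * RF = 472.0714 * 0.138 = 65.146 PJ
Q_rec = 65.146 PJ


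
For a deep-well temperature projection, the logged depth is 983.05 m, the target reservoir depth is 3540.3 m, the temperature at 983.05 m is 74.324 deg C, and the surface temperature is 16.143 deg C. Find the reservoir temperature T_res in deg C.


Step 1: grad = (T_d1 - T_surf)/d1 * 1000 = (74.324 - 16.143)/983.05 * 1000 = 59.18417 deg C/km
Step 2: T_res = T_surf + grad*d2/1000 = 16.143 + 59.18417*3540.3/1000 = 225.67 deg C
T_res = 225.67 deg C


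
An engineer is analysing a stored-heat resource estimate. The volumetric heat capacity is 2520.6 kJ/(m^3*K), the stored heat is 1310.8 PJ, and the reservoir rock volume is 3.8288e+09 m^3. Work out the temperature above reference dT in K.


dT = Q_s * 1e12 / (Vr * rhoc)
dT = 1310.8 * 1e12 / (3.8288e+09 * 2520.6)
dT = 135.82 K


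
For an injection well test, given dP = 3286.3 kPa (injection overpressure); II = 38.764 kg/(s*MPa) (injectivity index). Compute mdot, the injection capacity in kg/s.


mdot = II * dP / 1000
mdot = 38.764 * 3286.3 / 1000
mdot = 127.39 kg/s


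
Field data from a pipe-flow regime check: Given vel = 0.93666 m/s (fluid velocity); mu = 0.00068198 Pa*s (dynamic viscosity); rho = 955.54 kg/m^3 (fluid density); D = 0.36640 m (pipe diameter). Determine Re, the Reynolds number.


Re = rho * vel * D / mu
Re = 955.54 * 0.93666 * 0.36640 / 0.00068198
Re = 4.8086e+05


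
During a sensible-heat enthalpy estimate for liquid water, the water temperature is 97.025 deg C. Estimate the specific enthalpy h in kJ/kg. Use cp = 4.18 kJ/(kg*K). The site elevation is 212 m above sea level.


h = cp * T
h = 4.18 * 97.025
h = 405.56 kJ/kg


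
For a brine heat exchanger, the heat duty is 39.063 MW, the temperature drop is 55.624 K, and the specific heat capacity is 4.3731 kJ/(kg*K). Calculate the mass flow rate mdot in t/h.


mdot = Q * 1000 / (cp * dT)
mdot = 39.063 * 1000 / (4.3731 * 55.624)
mdot = 160.5883 kg/s
Convert: 160.5883 kg/s * 3.6 = 578.12 t/h
mdot = 578.12 t/h


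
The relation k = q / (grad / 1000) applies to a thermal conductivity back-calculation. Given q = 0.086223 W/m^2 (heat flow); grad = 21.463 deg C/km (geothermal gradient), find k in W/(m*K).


k = q / (grad / 1000)
k = 0.086223 / (21.463 / 1000)
k = 4.0173 W/(m*K)


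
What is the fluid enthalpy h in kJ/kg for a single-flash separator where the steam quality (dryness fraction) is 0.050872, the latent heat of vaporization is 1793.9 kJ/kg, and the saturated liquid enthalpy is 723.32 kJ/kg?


h = hf + x * hfg
h = 723.32 + 0.050872 * 1793.9
h = 814.58 kJ/kg


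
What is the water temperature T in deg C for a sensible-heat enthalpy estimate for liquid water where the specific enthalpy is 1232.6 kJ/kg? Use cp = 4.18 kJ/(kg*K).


T = h / cp
T = 1232.6 / 4.18
T = 294.88 deg C


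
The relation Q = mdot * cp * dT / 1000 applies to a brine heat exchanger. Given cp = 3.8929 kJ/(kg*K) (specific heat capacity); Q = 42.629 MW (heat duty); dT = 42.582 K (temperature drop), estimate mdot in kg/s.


mdot = Q * 1000 / (cp * dT)
mdot = 42.629 * 1000 / (3.8929 * 42.582)
mdot = 257.16 kg/s


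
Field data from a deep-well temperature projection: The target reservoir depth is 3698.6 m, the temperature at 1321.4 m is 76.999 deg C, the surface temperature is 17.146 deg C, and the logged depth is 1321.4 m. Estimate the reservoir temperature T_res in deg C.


Step 1: grad = (T_d1 - T_surf)/d1 * 1000 = (76.999 - 17.146)/1321.4 * 1000 = 45.29514 deg C/km
Step 2: T_res = T_surf + grad*d2/1000 = 17.146 + 45.29514*3698.6/1000 = 184.67 deg C
T_res = 184.67 deg C


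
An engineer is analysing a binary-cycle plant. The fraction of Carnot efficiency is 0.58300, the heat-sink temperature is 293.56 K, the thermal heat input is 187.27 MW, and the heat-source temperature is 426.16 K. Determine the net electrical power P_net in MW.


Step 1: eta = (1 - Tc/Th)*f = (1 - 293.56/426.16)*0.583 = 0.1814009
Step 2: P_net = eta * Q_in = 0.1814009 * 187.27 = 33.971 MW
P_net = 33.971 MW


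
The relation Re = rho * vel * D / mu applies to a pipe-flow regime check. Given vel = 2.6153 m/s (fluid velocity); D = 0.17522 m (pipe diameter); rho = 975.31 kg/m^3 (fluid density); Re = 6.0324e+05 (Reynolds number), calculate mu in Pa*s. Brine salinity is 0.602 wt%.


mu = rho * vel * D / Re
mu = 975.31 * 2.6153 * 0.17522 / 6.0324e+05
mu = 0.00074090 Pa*s


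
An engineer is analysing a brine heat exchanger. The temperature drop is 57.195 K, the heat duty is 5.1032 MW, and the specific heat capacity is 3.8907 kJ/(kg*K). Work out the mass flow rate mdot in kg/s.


mdot = Q * 1000 / (cp * dT)
mdot = 5.1032 * 1000 / (3.8907 * 57.195)
mdot = 22.933 kg/s


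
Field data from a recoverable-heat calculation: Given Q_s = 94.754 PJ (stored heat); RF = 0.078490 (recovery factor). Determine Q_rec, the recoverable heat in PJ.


Q_rec = Q_s * RF
Q_rec = 94.754 * 0.078490
Q_rec = 7.4372 PJ


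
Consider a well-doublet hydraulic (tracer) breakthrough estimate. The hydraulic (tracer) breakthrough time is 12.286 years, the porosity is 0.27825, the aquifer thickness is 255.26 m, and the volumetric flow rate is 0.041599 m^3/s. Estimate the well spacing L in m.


L = sqrt(t_bt*365.25*86400*3*Qv / (pi*hr*phi))
L = sqrt(12.286*365.25*86400*3*0.041599 / (pi*255.26*0.27825))
L = 465.67 m


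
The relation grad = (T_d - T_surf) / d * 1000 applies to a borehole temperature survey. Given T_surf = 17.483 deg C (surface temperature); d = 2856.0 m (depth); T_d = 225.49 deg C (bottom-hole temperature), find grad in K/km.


grad = (T_d - T_surf) / d * 1000
grad = (225.49 - 17.483) / 2856.0 * 1000
grad = 72.83158 deg C/km
Convert: 72.83158 deg C/km * 1.0 = 72.832 K/km
grad = 72.832 K/km


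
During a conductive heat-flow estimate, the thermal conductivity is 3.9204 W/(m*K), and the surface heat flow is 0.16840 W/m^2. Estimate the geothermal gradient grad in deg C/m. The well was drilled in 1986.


grad = q * 1000 / k
grad = 0.16840 * 1000 / 3.9204
grad = 42.95480 deg C/km
Convert: 42.95480 deg C/km * 0.001 = 0.042955 deg C/m
grad = 0.042955 deg C/m


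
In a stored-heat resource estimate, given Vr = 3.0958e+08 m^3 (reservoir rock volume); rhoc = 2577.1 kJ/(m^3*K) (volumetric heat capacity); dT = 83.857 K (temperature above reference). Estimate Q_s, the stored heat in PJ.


Q_s = Vr * rhoc * dT / 1e12
Q_s = 3.0958e+08 * 2577.1 * 83.857 / 1e12
Q_s = 66.903 PJ


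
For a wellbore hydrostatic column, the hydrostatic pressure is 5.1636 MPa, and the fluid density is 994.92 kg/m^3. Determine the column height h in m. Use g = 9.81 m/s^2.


h = P * 1e6 / (g * rho)
h = 5.1636 * 1e6 / (9.81 * 994.92)
h = 529.05 m


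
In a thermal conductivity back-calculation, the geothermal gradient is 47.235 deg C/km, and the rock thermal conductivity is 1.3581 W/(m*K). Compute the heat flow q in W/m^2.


q = k * grad / 1000
q = 1.3581 * 47.235 / 1000
q = 0.064150 W/m^2


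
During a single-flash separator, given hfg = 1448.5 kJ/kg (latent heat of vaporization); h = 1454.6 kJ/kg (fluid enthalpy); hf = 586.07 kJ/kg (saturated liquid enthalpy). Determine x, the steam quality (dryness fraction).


x = (h - hf) / hfg
x = (1454.6 - 586.07) / 1448.5
x = 0.59961


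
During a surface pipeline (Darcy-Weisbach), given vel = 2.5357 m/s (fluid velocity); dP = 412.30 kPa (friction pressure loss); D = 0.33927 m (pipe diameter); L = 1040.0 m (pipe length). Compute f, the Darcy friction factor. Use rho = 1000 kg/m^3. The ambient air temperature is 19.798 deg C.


f = dP*1000 / ((L/D)*(rho*vel^2/2))
f = 412.30*1000 / ((1040.0/0.33927)*(1000*2.5357^2/2))
f = 0.041837


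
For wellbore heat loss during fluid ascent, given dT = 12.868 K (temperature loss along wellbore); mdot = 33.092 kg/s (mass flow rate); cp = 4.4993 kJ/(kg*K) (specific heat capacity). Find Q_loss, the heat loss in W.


Q_loss = mdot * cp * dT
Q_loss = 33.092 * 4.4993 * 12.868
Q_loss = 1915.927 kW
Convert: 1915.927 kW * 1000.0 = 1.9159e+06 W
Q_loss = 1.9159e+06 W


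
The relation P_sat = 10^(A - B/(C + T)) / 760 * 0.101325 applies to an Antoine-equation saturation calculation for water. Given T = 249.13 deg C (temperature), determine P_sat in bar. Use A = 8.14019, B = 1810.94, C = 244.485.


P_sat = 10^(A - B/(C + T)) / 760 * 0.101325
P_sat = 10^(8.14019 - 1810.94/(244.485 + 249.13)) / 760 * 0.101325
P_sat = 3.947875 MPa
Convert: 3.947875 MPa * 10.0 = 39.479 bar
P_sat = 39.479 bar


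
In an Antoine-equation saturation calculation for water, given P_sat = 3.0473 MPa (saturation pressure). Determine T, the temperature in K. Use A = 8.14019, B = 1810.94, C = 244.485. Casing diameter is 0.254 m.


T = B / (A - log10(P_sat * 760 / 0.101325)) - C
T = 1810.94 / (8.14019 - log10(3.0473 * 760 / 0.101325)) - 244.485
T = 234.4504 deg C
Convert to K: 234.4504 + 273.15 = 507.60 K
T = 507.60 K


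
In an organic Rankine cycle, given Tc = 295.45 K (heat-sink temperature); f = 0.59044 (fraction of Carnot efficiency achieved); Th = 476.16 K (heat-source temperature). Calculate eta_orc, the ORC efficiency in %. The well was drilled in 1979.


eta_orc = (1 - Tc/Th) * f * 100
eta_orc = (1 - 295.45/476.16) * 0.59044 * 100
eta_orc = 22.408 %


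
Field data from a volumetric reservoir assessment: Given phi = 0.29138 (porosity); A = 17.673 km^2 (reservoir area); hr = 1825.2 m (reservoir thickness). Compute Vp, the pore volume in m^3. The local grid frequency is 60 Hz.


Vp = A * 1e6 * hr * phi
Vp = 17.673 * 1e6 * 1825.2 * 0.29138
Vp = 9.3990e+09 m^3


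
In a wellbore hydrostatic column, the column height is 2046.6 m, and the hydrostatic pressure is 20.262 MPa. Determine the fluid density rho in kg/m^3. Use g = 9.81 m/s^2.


rho = P * 1e6 / (g * h)
rho = 20.262 * 1e6 / (9.81 * 2046.6)
rho = 1009.2 kg/m^3


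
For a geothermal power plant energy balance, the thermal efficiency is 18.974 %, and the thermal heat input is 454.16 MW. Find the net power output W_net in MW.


W_net = eta / 100 * Q_in
W_net = 18.974 / 100 * 454.16
W_net = 86.172 MW


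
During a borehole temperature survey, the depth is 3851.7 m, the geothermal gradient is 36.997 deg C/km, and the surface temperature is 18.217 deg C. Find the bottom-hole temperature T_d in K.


T_d = T_surf + grad * d / 1000
T_d = 18.217 + 36.997 * 3851.7 / 1000
T_d = 160.7183 deg C
Convert to K: 160.7183 + 273.15 = 433.87 K
T_d = 433.87 K


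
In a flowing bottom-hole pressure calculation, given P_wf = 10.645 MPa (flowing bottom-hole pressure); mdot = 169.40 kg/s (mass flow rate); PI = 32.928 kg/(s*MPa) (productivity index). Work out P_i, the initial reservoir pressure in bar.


P_i = P_wf + mdot / PI
P_i = 10.645 + 169.40 / 32.928
P_i = 15.78956 MPa
Convert: 15.78956 MPa * 10.0 = 157.90 bar
P_i = 157.90 bar


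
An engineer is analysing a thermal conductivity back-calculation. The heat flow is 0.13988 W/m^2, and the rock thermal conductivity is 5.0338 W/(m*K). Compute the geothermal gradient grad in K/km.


grad = q / k * 1000
grad = 0.13988 / 5.0338 * 1000
grad = 27.78815 deg C/km
Convert: 27.78815 deg C/km * 1.0 = 27.788 K/km
grad = 27.788 K/km


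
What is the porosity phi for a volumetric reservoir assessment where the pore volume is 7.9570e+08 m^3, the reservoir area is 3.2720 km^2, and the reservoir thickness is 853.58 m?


phi = Vp / (A * 1e6 * hr)
phi = 7.9570e+08 / (3.2720 * 1e6 * 853.58)
phi = 0.28490


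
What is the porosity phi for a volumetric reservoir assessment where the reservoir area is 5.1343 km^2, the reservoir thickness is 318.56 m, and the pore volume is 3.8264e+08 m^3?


phi = Vp / (A * 1e6 * hr)
phi = 3.8264e+08 / (5.1343 * 1e6 * 318.56)
phi = 0.23395


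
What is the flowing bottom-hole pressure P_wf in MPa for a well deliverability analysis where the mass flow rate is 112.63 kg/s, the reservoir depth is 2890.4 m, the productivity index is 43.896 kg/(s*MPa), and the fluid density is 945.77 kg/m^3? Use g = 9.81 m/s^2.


Step 1: P_i = rho*g*h/1e6 = 945.77*9.81*2890.4/1e6 = 26.81714 MPa
Step 2: P_wf = P_i - mdot/PI = 26.81714 - 112.63/43.896 = 24.251 MPa
P_wf = 24.251 MPa


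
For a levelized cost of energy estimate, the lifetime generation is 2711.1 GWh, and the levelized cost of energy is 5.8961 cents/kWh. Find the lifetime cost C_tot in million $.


C_tot = LCOE / 100 * E_tot
C_tot = 5.8961 / 100 * 2711.1
C_tot = 159.85 million $


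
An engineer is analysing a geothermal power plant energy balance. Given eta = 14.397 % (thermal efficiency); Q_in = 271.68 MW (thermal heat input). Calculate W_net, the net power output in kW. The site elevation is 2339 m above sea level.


W_net = eta / 100 * Q_in
W_net = 14.397 / 100 * 271.68
W_net = 39.11377 MW
Convert: 39.11377 MW * 1000.0 = 39114 kW
W_net = 39114 kW


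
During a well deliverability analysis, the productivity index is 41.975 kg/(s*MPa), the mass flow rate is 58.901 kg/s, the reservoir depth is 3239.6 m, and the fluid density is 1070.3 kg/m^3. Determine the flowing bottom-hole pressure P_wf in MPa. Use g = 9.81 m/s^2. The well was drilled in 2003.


Step 1: P_i = rho*g*h/1e6 = 1070.3*9.81*3239.6/1e6 = 34.01464 MPa
Step 2: P_wf = P_i - mdot/PI = 34.01464 - 58.901/41.975 = 32.611 MPa
P_wf = 32.611 MPa


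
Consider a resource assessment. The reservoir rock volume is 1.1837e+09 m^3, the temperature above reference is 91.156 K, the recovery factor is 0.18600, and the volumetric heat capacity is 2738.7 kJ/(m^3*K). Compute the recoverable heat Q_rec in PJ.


Step 1: Q_s = Vr*rhoc*dT/1e12 = 1.1837e+09*2738.7*91.156/1e12 = 295.5094 PJ
Step 2: Q_rec = Q_s * RF = 295.5094 * 0.186 = 54.965 PJ
Q_rec = 54.965 PJ


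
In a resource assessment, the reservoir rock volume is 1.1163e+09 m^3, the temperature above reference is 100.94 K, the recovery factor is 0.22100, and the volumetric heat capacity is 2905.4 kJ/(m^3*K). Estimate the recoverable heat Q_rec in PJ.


Step 1: Q_s = Vr*rhoc*dT/1e12 = 1.1163e+09*2905.4*100.94/1e12 = 327.3785 PJ
Step 2: Q_rec = Q_s * RF = 327.3785 * 0.221 = 72.351 PJ
Q_rec = 72.351 PJ


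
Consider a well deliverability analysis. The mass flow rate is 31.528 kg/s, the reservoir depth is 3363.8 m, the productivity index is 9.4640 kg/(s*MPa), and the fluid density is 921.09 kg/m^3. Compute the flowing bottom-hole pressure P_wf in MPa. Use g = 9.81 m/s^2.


Step 1: P_i = rho*g*h/1e6 = 921.09*9.81*3363.8/1e6 = 30.39494 MPa
Step 2: P_wf = P_i - mdot/PI = 30.39494 - 31.528/9.464 = 27.064 MPa
P_wf = 27.064 MPa


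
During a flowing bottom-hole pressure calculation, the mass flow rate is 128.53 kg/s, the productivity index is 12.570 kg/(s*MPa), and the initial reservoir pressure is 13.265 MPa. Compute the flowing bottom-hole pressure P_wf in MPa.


P_wf = P_i - mdot / PI
P_wf = 13.265 - 128.53 / 12.570
P_wf = 3.0399 MPa


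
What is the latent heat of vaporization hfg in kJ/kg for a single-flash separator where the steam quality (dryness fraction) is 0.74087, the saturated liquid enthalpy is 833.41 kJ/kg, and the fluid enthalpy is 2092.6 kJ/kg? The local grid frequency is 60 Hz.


hfg = (h - hf) / x
hfg = (2092.6 - 833.41) / 0.74087
hfg = 1699.6 kJ/kg


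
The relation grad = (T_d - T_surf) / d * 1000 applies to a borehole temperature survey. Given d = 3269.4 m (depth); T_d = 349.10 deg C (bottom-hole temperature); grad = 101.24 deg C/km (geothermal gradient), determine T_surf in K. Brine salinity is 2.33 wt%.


T_surf = T_d - grad * d / 1000
T_surf = 349.10 - 101.24 * 3269.4 / 1000
T_surf = 18.10594 deg C
Convert to K: 18.10594 + 273.15 = 291.26 K
T_surf = 291.26 K


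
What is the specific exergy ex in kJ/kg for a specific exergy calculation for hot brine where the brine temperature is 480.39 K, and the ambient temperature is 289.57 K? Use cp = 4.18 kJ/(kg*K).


ex = cp * ((T_b - T_0) - T_0 * ln(T_b/T_0))
ex = 4.18 * ((480.39 - 289.57) - 289.57 * ln(480.39/289.57))
ex = 184.92 kJ/kg


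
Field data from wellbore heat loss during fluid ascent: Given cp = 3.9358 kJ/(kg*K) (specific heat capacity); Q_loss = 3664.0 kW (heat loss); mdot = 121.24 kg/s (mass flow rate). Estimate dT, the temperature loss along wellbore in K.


dT = Q_loss / (mdot * cp)
dT = 3664.0 / (121.24 * 3.9358)
dT = 7.6785 K


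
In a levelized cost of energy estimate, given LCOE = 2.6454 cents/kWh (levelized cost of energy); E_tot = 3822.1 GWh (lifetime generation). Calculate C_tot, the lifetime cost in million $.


C_tot = LCOE / 100 * E_tot
C_tot = 2.6454 / 100 * 3822.1
C_tot = 101.11 million $


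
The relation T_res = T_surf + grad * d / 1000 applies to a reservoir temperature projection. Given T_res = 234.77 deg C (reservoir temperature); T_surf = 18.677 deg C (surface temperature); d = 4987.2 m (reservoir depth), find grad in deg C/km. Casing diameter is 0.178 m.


grad = (T_res - T_surf) / d * 1000
grad = (234.77 - 18.677) / 4987.2 * 1000
grad = 43.330 deg C/km


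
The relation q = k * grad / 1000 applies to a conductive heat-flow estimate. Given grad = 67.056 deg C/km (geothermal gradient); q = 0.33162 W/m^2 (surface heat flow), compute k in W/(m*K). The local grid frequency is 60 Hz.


k = q * 1000 / grad
k = 0.33162 * 1000 / 67.056
k = 4.9454 W/(m*K)


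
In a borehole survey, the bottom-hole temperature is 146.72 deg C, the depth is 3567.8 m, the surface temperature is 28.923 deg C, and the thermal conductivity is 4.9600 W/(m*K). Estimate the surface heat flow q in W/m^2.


Step 1: grad = (T_d - T_surf)/d * 1000 = (146.72 - 28.923)/3567.8 * 1000 = 33.01670 deg C/km
Step 2: q = k * grad / 1000 = 4.96 * 33.01670 / 1000 = 0.16376 W/m^2
q = 0.16376 W/m^2


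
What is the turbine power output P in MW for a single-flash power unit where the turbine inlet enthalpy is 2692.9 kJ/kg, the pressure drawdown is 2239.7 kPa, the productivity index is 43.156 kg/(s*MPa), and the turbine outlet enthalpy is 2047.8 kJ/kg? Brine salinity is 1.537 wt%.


Step 1: mdot = PI * dP / 1000 = 43.156 * 2239.7 / 1000 = 96.65649 kg/s
Step 2: P = mdot*(h_in - h_out)/1000 = 96.65649*(2692.9 - 2047.8)/1000 = 62.353 MW
P = 62.353 MW


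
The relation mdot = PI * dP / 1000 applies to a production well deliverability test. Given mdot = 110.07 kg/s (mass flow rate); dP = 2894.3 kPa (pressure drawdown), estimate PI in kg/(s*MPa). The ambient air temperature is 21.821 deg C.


PI = mdot * 1000 / dP
PI = 110.07 * 1000 / 2894.3
PI = 38.030 kg/(s*MPa)


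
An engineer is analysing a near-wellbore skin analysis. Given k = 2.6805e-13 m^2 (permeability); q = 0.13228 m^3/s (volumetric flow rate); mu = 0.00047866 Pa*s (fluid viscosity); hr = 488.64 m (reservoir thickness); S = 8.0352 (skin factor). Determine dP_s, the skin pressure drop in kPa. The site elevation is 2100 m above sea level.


dP_s = S * q * mu / (2*pi*k*hr) / 1000
dP_s = 8.0352 * 0.13228 * 0.00047866 / (2*pi*2.6805e-13*488.64) / 1000
dP_s = 618.21 kPa


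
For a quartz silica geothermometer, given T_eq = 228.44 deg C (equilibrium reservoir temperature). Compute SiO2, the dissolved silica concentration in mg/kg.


SiO2 = 10^(5.19 - 1309/(T_eq + 273.15))
SiO2 = 10^(5.19 - 1309/(228.44 + 273.15))
SiO2 = 380.45 mg/kg


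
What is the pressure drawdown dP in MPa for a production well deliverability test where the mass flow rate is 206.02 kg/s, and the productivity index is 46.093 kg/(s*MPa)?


dP = mdot * 1000 / PI
dP = 206.02 * 1000 / 46.093
dP = 4469.659 kPa
Convert: 4469.659 kPa * 0.001 = 4.4697 MPa
dP = 4.4697 MPa


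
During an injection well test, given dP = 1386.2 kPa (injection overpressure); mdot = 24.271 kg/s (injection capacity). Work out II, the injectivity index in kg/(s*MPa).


II = mdot * 1000 / dP
II = 24.271 * 1000 / 1386.2
II = 17.509 kg/(s*MPa)


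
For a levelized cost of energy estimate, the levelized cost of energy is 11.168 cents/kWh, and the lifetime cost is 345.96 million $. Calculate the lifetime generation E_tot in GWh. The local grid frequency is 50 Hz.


E_tot = C_tot / LCOE * 100
E_tot = 345.96 / 11.168 * 100
E_tot = 3097.8 GWh


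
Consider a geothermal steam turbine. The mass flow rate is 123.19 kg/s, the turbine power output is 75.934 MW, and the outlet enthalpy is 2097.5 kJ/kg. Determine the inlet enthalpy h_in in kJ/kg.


h_in = h_out + P * 1000 / mdot
h_in = 2097.5 + 75.934 * 1000 / 123.19
h_in = 2713.9 kJ/kg


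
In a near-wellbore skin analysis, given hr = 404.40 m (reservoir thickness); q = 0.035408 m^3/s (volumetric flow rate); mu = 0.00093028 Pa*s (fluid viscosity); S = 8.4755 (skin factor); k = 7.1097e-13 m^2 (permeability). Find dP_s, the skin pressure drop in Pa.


dP_s = S * q * mu / (2*pi*k*hr) / 1000
dP_s = 8.4755 * 0.035408 * 0.00093028 / (2*pi*7.1097e-13*404.40) / 1000
dP_s = 154.5390 kPa
Convert: 154.5390 kPa * 1000.0 = 1.5454e+05 Pa
dP_s = 1.5454e+05 Pa


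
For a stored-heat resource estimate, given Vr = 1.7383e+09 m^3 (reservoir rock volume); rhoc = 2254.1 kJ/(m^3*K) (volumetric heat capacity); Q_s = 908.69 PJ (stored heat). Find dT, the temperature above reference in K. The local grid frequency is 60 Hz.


dT = Q_s * 1e12 / (Vr * rhoc)
dT = 908.69 * 1e12 / (1.7383e+09 * 2254.1)
dT = 231.91 K


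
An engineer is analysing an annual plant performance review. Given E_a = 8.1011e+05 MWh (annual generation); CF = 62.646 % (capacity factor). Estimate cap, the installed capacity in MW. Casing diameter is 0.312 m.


cap = E_a / (CF/100 * 8760)
cap = 8.1011e+05 / (62.646/100 * 8760)
cap = 147.62 MW


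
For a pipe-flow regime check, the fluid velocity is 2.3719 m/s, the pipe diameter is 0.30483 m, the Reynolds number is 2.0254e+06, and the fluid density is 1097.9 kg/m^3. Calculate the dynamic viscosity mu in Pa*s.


mu = rho * vel * D / Re
mu = 1097.9 * 2.3719 * 0.30483 / 2.0254e+06
mu = 0.00039193 Pa*s


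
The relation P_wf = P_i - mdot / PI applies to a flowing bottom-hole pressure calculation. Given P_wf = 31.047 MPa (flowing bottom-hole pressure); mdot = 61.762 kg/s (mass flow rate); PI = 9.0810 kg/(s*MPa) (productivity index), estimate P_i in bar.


P_i = P_wf + mdot / PI
P_i = 31.047 + 61.762 / 9.0810
P_i = 37.84823 MPa
Convert: 37.84823 MPa * 10.0 = 378.48 bar
P_i = 378.48 bar


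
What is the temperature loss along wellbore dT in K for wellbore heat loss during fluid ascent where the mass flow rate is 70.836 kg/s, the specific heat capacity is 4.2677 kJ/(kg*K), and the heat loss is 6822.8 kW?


dT = Q_loss / (mdot * cp)
dT = 6822.8 / (70.836 * 4.2677)
dT = 22.569 K


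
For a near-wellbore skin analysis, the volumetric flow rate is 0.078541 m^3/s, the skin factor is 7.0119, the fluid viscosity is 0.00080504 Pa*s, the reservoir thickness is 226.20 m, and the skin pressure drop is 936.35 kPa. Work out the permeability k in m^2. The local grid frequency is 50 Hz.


k = S*q*mu / (2*pi*dP_s*1000*hr)
k = 7.0119*0.078541*0.00080504 / (2*pi*936.35*1000*226.20)
k = 3.3315e-13 m^2


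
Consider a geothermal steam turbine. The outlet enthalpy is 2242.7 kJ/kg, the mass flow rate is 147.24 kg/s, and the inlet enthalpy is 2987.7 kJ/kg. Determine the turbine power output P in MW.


P = mdot * (h_in - h_out) / 1000
P = 147.24 * (2987.7 - 2242.7) / 1000
P = 109.69 MW


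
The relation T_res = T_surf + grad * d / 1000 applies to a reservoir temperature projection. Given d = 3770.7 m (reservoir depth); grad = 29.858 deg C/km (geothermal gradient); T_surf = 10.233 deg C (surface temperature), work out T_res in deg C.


T_res = T_surf + grad * d / 1000
T_res = 10.233 + 29.858 * 3770.7 / 1000
T_res = 122.82 deg C


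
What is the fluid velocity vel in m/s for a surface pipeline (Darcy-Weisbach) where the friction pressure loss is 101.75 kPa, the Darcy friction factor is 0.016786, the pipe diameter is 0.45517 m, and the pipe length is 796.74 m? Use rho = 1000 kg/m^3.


vel = sqrt(dP*1000*2*D / (f*L*rho))
vel = sqrt(101.75*1000*2*0.45517 / (0.016786*796.74*1000))
vel = 2.6317 m/s
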